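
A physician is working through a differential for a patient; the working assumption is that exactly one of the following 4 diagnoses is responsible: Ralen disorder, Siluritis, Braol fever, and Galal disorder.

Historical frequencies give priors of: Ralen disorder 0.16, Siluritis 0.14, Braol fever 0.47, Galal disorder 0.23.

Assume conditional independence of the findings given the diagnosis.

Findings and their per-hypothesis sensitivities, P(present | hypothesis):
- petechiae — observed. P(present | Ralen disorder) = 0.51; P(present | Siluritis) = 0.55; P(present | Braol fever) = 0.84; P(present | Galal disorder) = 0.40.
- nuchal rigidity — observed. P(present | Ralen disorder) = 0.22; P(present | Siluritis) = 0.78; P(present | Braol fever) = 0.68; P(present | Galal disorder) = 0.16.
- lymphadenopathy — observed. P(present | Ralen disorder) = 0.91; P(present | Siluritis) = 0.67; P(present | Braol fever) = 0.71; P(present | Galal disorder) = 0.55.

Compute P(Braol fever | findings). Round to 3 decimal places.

For each hypothesis, the unnormalized posterior weight is prior × product of the finding likelihoods:
  Ralen disorder: 0.16 × 0.51 × 0.22 × 0.91 = 0.016336
  Siluritis: 0.14 × 0.55 × 0.78 × 0.67 = 0.04024
  Braol fever: 0.47 × 0.84 × 0.68 × 0.71 = 0.19061
  Galal disorder: 0.23 × 0.40 × 0.16 × 0.55 = 0.008096
Normalizing constant Z = 0.016336 + 0.04024 + 0.19061 + 0.008096 = 0.25528.
P(Braol fever | evidence) = 0.19061 / 0.25528 ≈ 0.747.

0.747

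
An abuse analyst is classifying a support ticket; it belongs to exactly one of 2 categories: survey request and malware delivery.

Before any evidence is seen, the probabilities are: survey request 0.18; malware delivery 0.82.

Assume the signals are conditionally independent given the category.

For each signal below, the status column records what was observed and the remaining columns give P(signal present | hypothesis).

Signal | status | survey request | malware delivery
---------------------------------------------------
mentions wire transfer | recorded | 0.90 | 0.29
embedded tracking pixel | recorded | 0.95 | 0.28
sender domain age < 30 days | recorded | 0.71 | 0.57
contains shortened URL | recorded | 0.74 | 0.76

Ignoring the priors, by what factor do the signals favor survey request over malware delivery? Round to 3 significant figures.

Joint likelihood of the signal pattern under each hypothesis:
  survey request: 0.90 × 0.95 × 0.71 × 0.74 = 0.44922
  malware delivery: 0.29 × 0.28 × 0.57 × 0.76 = 0.035176
Bayes factor = 0.44922 / 0.035176 ≈ 12.8

12.8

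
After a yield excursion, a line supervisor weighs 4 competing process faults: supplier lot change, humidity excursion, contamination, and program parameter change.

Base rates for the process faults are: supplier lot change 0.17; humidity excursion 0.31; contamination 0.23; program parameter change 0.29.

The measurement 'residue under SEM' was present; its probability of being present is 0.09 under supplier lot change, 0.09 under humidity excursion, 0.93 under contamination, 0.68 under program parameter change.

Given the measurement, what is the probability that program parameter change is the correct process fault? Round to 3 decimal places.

Multiply each prior by the likelihood of the measurement:
  supplier lot change: 0.17 × 0.09 = 0.0153
  humidity excursion: 0.31 × 0.09 = 0.0279
  contamination: 0.23 × 0.93 = 0.2139
  program parameter change: 0.29 × 0.68 = 0.1972
Marginal likelihood of the evidence = 0.4543.
P(program parameter change | evidence) = 0.1972 / 0.4543 ≈ 0.434.

0.434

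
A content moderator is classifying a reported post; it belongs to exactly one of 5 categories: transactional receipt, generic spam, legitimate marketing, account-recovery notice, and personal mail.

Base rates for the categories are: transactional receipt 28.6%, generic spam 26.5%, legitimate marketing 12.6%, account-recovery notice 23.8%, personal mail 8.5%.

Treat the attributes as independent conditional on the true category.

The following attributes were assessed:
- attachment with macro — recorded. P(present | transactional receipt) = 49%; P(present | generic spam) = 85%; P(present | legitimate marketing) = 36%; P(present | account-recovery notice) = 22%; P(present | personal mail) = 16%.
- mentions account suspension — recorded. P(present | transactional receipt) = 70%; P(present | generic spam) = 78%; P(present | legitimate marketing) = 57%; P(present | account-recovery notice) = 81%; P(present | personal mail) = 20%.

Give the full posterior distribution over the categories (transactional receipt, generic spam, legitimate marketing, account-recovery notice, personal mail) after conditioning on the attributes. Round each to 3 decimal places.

0.285, 0.510, 0.075, 0.123, 0.008

By Bayes' rule with conditional independence, the unnormalized weight for each hypothesis is prior × ∏ likelihoods:
  transactional receipt: 0.286 × 0.49 × 0.70 = 0.098098
  generic spam: 0.265 × 0.85 × 0.78 = 0.1757
  legitimate marketing: 0.126 × 0.36 × 0.57 = 0.025855
  account-recovery notice: 0.238 × 0.22 × 0.81 = 0.042412
  personal mail: 0.085 × 0.16 × 0.20 = 0.00272
Marginal likelihood of the evidence = 0.34478.
P(transactional receipt | evidence) = 0.098098 / 0.34478 ≈ 0.285
P(generic spam | evidence) = 0.1757 / 0.34478 ≈ 0.510
P(legitimate marketing | evidence) = 0.025855 / 0.34478 ≈ 0.075
P(account-recovery notice | evidence) = 0.042412 / 0.34478 ≈ 0.123
P(personal mail | evidence) = 0.00272 / 0.34478 ≈ 0.008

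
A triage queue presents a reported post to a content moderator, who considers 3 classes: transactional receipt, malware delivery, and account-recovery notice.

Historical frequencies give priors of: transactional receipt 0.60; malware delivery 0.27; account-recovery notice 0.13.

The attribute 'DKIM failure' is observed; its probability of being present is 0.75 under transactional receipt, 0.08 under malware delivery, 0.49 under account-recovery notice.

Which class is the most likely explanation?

For each hypothesis, the unnormalized posterior weight is prior × likelihood:
  transactional receipt: 0.60 × 0.75 = 0.45
  malware delivery: 0.27 × 0.08 = 0.0216
  account-recovery notice: 0.13 × 0.49 = 0.0637
The unnormalized weights sum to 0.5353.
P(transactional receipt | evidence) ≈ 0.45 / 0.5353 ≈ 0.841
P(malware delivery | evidence) ≈ 0.0216 / 0.5353 ≈ 0.040
P(account-recovery notice | evidence) ≈ 0.0637 / 0.5353 ≈ 0.119
The largest is 0.841, so transactional receipt is most probable.

transactional receipt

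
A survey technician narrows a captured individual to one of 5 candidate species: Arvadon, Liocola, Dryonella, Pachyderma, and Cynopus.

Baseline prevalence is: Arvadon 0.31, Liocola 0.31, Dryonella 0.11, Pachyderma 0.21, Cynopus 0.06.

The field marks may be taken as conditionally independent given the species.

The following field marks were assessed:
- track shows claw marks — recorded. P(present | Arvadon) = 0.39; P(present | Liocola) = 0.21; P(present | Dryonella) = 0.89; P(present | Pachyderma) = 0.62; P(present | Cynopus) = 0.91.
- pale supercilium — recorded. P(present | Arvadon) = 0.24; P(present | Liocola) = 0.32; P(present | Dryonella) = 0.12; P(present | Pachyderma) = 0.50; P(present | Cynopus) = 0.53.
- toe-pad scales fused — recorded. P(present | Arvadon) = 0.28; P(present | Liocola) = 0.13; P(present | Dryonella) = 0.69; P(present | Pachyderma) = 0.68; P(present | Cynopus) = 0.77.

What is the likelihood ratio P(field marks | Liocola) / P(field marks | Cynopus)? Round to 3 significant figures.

0.0235

Joint likelihood of the field mark pattern under each hypothesis:
  Liocola: 0.21 × 0.32 × 0.13 = 0.008736
  Cynopus: 0.91 × 0.53 × 0.77 = 0.37137
Bayes factor = 0.008736 / 0.37137 ≈ 0.0235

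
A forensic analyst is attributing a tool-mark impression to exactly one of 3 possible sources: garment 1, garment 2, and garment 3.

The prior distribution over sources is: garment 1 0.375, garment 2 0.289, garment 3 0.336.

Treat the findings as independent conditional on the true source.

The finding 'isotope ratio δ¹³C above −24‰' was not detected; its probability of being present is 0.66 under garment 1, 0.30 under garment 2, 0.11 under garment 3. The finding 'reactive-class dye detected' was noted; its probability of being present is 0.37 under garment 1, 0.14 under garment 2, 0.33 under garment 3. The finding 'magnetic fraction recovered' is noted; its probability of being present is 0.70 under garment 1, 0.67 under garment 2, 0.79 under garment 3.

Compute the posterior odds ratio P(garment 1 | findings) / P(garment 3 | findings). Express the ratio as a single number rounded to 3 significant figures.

Posterior odds equal prior odds times the likelihood ratio; only the two competing hypotheses matter (using 1 − P(present | H) for each absent finding).
  garment 1: 0.375 × (1 − 0.66) × 0.37 × 0.70 = 0.033022
  garment 3: 0.336 × (1 − 0.11) × 0.33 × 0.79 = 0.07796
Posterior odds = 0.033022 / 0.07796 ≈ 0.424.

0.424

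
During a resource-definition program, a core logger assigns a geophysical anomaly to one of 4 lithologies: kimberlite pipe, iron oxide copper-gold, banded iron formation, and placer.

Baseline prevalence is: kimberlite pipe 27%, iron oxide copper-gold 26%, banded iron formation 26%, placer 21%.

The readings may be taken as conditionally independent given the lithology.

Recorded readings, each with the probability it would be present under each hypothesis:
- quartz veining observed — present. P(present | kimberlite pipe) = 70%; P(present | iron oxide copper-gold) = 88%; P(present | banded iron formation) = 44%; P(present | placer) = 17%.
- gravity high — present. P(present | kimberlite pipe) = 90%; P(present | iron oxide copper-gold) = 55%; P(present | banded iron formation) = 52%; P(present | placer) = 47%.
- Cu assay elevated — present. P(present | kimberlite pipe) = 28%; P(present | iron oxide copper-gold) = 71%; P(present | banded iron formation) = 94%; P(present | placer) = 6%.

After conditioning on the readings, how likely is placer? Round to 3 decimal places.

0.005

Multiply each prior by the joint likelihood of the reading pattern:
  kimberlite pipe: 0.27 × 0.70 × 0.90 × 0.28 = 0.047628
  iron oxide copper-gold: 0.26 × 0.88 × 0.55 × 0.71 = 0.089346
  banded iron formation: 0.26 × 0.44 × 0.52 × 0.94 = 0.055919
  placer: 0.21 × 0.17 × 0.47 × 0.06 = 0.0010067
Normalizing constant Z = 0.047628 + 0.089346 + 0.055919 + 0.0010067 = 0.1939.
P(placer | evidence) = 0.0010067 / 0.1939 ≈ 0.005.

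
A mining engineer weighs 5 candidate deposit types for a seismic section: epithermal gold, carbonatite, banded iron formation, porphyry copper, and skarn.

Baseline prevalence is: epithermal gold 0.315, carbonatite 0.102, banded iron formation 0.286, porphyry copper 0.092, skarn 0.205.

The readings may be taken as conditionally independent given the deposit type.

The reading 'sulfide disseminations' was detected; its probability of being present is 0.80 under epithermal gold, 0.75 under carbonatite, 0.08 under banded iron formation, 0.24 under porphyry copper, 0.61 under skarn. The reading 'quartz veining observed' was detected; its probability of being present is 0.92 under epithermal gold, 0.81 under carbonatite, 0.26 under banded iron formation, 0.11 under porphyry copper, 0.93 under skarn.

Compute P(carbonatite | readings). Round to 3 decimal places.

For each hypothesis, the unnormalized posterior weight is prior × product of the reading likelihoods:
  epithermal gold: 0.315 × 0.80 × 0.92 = 0.23184
  carbonatite: 0.102 × 0.75 × 0.81 = 0.061965
  banded iron formation: 0.286 × 0.08 × 0.26 = 0.0059488
  porphyry copper: 0.092 × 0.24 × 0.11 = 0.0024288
  skarn: 0.205 × 0.61 × 0.93 = 0.1163
Normalizing constant Z = 0.23184 + 0.061965 + 0.0059488 + 0.0024288 + 0.1163 = 0.41848.
P(carbonatite | evidence) = 0.061965 / 0.41848 ≈ 0.148.

0.148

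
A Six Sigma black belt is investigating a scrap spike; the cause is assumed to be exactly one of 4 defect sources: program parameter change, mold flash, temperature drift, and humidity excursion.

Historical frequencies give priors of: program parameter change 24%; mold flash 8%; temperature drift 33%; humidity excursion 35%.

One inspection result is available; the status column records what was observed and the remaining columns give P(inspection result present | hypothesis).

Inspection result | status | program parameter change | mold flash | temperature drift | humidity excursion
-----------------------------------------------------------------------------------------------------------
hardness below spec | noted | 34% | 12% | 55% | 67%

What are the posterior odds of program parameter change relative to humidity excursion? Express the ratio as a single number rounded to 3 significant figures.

The normalizing constant cancels in an odds ratio, so compute prior × likelihood for the two hypotheses only:
  program parameter change: 0.24 × 0.34 = 0.0816
  humidity excursion: 0.35 × 0.67 = 0.2345
Posterior odds = 0.0816 / 0.2345 ≈ 0.348.

0.348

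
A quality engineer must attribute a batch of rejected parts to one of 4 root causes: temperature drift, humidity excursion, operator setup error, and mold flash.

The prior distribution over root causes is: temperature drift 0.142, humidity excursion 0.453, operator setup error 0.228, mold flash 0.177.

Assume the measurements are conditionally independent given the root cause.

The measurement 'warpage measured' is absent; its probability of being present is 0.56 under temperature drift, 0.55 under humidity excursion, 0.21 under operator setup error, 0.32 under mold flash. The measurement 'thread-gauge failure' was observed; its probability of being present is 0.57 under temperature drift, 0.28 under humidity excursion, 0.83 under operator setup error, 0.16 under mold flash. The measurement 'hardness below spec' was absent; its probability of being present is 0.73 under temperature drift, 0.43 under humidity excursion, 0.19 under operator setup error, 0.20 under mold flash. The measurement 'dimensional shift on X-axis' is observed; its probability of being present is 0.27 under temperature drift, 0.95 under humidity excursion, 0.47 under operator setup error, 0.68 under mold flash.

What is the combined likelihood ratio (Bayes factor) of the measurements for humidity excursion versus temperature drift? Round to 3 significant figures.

Joint likelihood of the measurement pattern under each hypothesis (using 1 − P(present | H) for each absent measurement):
  humidity excursion: (1 − 0.55) × 0.28 × (1 − 0.43) × 0.95 = 0.068229
  temperature drift: (1 − 0.56) × 0.57 × (1 − 0.73) × 0.27 = 0.018283
Bayes factor = 0.068229 / 0.018283 ≈ 3.73

3.73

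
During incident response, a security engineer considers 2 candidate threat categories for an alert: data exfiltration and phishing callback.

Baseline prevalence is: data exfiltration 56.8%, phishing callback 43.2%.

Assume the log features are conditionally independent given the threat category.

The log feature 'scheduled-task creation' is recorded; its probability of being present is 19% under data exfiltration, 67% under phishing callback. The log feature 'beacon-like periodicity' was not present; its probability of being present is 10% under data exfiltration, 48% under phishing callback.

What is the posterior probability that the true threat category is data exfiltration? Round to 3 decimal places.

0.392

Multiply each prior by the joint likelihood of the log feature pattern (using 1 − P(present | H) for each absent log feature):
  data exfiltration: 0.568 × 0.19 × (1 − 0.10) = 0.097128
  phishing callback: 0.432 × 0.67 × (1 − 0.48) = 0.15051
Normalizing constant Z = 0.097128 + 0.15051 = 0.24764.
P(data exfiltration | evidence) = 0.097128 / 0.24764 ≈ 0.392.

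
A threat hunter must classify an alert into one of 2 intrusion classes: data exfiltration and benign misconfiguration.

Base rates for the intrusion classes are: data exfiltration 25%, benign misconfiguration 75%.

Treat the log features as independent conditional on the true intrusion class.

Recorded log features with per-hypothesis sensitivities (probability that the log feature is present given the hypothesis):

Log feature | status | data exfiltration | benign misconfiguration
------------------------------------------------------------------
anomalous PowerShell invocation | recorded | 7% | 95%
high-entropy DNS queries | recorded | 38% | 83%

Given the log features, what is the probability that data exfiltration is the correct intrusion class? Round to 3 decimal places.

For each hypothesis, the unnormalized posterior weight is prior × product of the log feature likelihoods:
  data exfiltration: 0.25 × 0.07 × 0.38 = 0.00665
  benign misconfiguration: 0.75 × 0.95 × 0.83 = 0.59137
The unnormalized weights sum to 0.59802.
P(data exfiltration | evidence) = 0.00665 / 0.59802 ≈ 0.011.

0.011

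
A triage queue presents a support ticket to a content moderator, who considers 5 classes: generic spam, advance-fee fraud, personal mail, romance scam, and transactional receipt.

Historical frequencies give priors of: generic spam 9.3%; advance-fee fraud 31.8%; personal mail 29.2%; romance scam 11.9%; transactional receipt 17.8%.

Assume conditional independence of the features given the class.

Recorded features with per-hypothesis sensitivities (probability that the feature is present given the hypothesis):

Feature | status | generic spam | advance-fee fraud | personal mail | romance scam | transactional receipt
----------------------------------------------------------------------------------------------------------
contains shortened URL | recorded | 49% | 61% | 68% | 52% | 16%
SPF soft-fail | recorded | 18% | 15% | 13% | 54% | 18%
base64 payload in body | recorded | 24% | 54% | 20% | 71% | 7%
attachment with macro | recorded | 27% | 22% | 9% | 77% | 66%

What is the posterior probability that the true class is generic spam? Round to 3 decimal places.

For each hypothesis, the unnormalized posterior weight is prior × product of the feature likelihoods:
  generic spam: 0.093 × 0.49 × 0.18 × 0.24 × 0.27 = 0.00053153
  advance-fee fraud: 0.318 × 0.61 × 0.15 × 0.54 × 0.22 = 0.0034567
  personal mail: 0.292 × 0.68 × 0.13 × 0.20 × 0.09 = 0.00046463
  romance scam: 0.119 × 0.52 × 0.54 × 0.71 × 0.77 = 0.018268
  transactional receipt: 0.178 × 0.16 × 0.18 × 0.07 × 0.66 = 0.00023684
Normalizing constant Z = 0.00053153 + 0.0034567 + 0.00046463 + 0.018268 + 0.00023684 = 0.022958.
P(generic spam | evidence) = 0.00053153 / 0.022958 ≈ 0.023.

0.023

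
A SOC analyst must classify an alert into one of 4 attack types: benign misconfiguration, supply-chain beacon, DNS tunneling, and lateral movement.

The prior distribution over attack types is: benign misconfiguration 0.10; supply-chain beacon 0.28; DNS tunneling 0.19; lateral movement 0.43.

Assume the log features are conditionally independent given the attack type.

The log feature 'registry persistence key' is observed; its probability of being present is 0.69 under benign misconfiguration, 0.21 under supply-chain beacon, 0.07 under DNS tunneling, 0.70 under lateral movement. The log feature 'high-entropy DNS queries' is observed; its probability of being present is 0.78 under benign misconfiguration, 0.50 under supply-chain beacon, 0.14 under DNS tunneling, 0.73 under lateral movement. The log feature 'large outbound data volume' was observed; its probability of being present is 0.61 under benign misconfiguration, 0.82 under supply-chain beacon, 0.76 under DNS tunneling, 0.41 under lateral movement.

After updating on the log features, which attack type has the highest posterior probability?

lateral movement

Multiply each prior by the joint likelihood of the log feature pattern:
  benign misconfiguration: 0.10 × 0.69 × 0.78 × 0.61 = 0.03283
  supply-chain beacon: 0.28 × 0.21 × 0.50 × 0.82 = 0.024108
  DNS tunneling: 0.19 × 0.07 × 0.14 × 0.76 = 0.0014151
  lateral movement: 0.43 × 0.70 × 0.73 × 0.41 = 0.090089
Marginal likelihood of the evidence = 0.14844.
P(benign misconfiguration | evidence) ≈ 0.03283 / 0.14844 ≈ 0.221
P(supply-chain beacon | evidence) ≈ 0.024108 / 0.14844 ≈ 0.162
P(DNS tunneling | evidence) ≈ 0.0014151 / 0.14844 ≈ 0.010
P(lateral movement | evidence) ≈ 0.090089 / 0.14844 ≈ 0.607
The largest is 0.607, so lateral movement is most probable.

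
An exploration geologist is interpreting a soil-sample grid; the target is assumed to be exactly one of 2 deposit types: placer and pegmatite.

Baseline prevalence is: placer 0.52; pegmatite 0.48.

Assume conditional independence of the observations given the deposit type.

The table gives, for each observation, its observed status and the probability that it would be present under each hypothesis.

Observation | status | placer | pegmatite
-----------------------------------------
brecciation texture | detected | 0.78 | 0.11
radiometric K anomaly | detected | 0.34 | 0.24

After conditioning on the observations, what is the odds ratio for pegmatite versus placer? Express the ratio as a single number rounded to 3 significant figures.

The normalizing constant cancels in an odds ratio, so compute prior × likelihood for the two hypotheses only:
  pegmatite: 0.48 × 0.11 × 0.24 = 0.012672
  placer: 0.52 × 0.78 × 0.34 = 0.1379
Posterior odds = 0.012672 / 0.1379 ≈ 0.0919.

0.0919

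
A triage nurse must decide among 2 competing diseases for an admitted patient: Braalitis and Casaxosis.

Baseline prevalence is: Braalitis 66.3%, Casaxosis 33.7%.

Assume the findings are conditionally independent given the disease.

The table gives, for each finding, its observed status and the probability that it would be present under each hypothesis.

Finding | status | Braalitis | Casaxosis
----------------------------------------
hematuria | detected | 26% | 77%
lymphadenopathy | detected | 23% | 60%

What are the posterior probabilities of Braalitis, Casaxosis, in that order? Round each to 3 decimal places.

0.203, 0.797

For each hypothesis, the unnormalized posterior weight is prior × product of the finding likelihoods:
  Braalitis: 0.663 × 0.26 × 0.23 = 0.039647
  Casaxosis: 0.337 × 0.77 × 0.60 = 0.15569
Normalizing constant Z = 0.039647 + 0.15569 = 0.19534.
P(Braalitis | evidence) = 0.039647 / 0.19534 ≈ 0.203
P(Casaxosis | evidence) = 0.15569 / 0.19534 ≈ 0.797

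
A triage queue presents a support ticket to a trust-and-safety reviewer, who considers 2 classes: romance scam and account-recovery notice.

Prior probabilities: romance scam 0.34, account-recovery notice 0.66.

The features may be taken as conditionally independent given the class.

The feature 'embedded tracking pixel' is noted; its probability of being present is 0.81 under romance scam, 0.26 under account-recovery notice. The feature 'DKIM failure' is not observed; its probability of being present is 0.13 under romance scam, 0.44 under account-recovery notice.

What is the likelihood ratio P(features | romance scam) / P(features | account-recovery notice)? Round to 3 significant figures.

4.84

Joint likelihood of the feature pattern under each hypothesis (using 1 − P(present | H) for each absent feature):
  romance scam: 0.81 × (1 − 0.13) = 0.7047
  account-recovery notice: 0.26 × (1 − 0.44) = 0.1456
Bayes factor = 0.7047 / 0.1456 ≈ 4.84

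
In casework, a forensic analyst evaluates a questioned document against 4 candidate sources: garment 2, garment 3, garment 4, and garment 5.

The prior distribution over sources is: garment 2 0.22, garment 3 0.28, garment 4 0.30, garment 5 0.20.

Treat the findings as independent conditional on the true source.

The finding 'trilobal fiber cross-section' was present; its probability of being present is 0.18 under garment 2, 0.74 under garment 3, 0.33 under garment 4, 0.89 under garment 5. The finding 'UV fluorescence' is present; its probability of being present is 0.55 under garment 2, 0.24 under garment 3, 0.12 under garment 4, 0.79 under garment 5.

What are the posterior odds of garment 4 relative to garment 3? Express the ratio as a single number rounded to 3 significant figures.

0.239

The normalizing constant cancels in an odds ratio, so compute prior × likelihood for the two hypotheses only:
  garment 4: 0.30 × 0.33 × 0.12 = 0.01188
  garment 3: 0.28 × 0.74 × 0.24 = 0.049728
Odds(garment 4 : garment 3) = 0.01188 / 0.049728 ≈ 0.239.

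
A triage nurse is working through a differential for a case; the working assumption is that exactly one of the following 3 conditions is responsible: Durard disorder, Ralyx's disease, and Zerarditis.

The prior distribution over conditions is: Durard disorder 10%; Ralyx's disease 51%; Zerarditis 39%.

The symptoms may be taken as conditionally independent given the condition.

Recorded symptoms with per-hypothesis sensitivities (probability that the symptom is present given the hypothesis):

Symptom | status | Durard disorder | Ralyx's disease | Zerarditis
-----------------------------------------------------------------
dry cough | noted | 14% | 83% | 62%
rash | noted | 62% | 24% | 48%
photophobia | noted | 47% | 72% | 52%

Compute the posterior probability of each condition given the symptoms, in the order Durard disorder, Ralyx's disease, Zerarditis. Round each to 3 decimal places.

Multiply each prior by the joint likelihood of the symptom pattern:
  Durard disorder: 0.10 × 0.14 × 0.62 × 0.47 = 0.0040796
  Ralyx's disease: 0.51 × 0.83 × 0.24 × 0.72 = 0.073146
  Zerarditis: 0.39 × 0.62 × 0.48 × 0.52 = 0.060353
The unnormalized weights sum to 0.13758.
P(Durard disorder | evidence) = 0.0040796 / 0.13758 ≈ 0.030
P(Ralyx's disease | evidence) = 0.073146 / 0.13758 ≈ 0.532
P(Zerarditis | evidence) = 0.060353 / 0.13758 ≈ 0.439

0.030, 0.532, 0.439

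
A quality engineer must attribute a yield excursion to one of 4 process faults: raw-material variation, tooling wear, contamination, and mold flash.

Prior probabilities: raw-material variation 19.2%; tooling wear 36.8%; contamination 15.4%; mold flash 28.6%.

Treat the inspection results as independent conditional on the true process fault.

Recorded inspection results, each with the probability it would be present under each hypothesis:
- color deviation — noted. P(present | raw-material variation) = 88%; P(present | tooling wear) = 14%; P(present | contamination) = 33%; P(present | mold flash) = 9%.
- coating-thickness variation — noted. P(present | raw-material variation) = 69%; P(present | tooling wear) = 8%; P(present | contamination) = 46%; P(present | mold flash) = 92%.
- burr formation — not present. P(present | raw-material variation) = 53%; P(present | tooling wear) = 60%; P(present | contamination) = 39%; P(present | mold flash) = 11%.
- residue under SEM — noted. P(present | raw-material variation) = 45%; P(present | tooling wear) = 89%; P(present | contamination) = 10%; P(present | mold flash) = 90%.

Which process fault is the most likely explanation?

raw-material variation

For each hypothesis, the unnormalized posterior weight is prior × product of the inspection result likelihoods (using 1 − P(present | H) for each absent inspection result):
  raw-material variation: 0.192 × 0.88 × 0.69 × (1 − 0.53) × 0.45 = 0.024657
  tooling wear: 0.368 × 0.14 × 0.08 × (1 − 0.60) × 0.89 = 0.0014673
  contamination: 0.154 × 0.33 × 0.46 × (1 − 0.39) × 0.10 = 0.001426
  mold flash: 0.286 × 0.09 × 0.92 × (1 − 0.11) × 0.90 = 0.018968
Normalizing constant Z = 0.024657 + 0.0014673 + 0.001426 + 0.018968 = 0.046519.
P(raw-material variation | evidence) ≈ 0.024657 / 0.046519 ≈ 0.530
P(tooling wear | evidence) ≈ 0.0014673 / 0.046519 ≈ 0.032
P(contamination | evidence) ≈ 0.001426 / 0.046519 ≈ 0.031
P(mold flash | evidence) ≈ 0.018968 / 0.046519 ≈ 0.408
The largest is 0.530, so raw-material variation is most probable.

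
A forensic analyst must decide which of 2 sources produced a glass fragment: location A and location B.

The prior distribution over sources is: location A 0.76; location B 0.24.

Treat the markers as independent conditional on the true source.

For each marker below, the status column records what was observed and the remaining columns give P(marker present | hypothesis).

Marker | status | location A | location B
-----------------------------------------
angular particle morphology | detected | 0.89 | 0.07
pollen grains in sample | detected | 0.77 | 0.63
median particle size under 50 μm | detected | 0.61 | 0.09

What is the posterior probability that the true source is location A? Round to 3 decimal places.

0.997

Multiply each prior by the joint likelihood of the marker pattern:
  location A: 0.76 × 0.89 × 0.77 × 0.61 = 0.31771
  location B: 0.24 × 0.07 × 0.63 × 0.09 = 0.00095256
The unnormalized weights sum to 0.31866.
P(location A | evidence) = 0.31771 / 0.31866 ≈ 0.997.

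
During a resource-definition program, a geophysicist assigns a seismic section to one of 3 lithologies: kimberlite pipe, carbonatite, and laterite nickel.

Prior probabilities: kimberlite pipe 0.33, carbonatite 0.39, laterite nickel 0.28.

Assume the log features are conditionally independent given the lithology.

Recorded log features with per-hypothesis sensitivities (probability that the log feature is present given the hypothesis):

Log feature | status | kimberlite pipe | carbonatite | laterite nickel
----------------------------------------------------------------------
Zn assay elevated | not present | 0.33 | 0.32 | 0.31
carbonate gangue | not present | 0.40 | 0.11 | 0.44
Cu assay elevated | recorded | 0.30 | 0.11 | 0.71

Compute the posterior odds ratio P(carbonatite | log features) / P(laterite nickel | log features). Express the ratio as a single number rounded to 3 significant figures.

0.338

Posterior odds equal prior odds times the likelihood ratio; only the two competing hypotheses matter (using 1 − P(present | H) for each absent log feature).
  carbonatite: 0.39 × (1 − 0.32) × (1 − 0.11) × 0.11 = 0.025963
  laterite nickel: 0.28 × (1 − 0.31) × (1 − 0.44) × 0.71 = 0.076816
Posterior odds = 0.025963 / 0.076816 ≈ 0.338.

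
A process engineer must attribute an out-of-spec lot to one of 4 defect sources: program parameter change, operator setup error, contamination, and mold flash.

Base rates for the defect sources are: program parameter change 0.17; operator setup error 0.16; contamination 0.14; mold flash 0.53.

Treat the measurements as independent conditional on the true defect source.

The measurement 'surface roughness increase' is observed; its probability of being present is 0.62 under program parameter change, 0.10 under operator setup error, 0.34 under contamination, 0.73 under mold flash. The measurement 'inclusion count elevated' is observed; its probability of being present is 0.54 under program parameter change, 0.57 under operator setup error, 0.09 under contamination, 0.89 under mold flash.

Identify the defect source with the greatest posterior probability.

mold flash

Multiply each prior by the joint likelihood of the measurement pattern:
  program parameter change: 0.17 × 0.62 × 0.54 = 0.056916
  operator setup error: 0.16 × 0.10 × 0.57 = 0.00912
  contamination: 0.14 × 0.34 × 0.09 = 0.004284
  mold flash: 0.53 × 0.73 × 0.89 = 0.34434
Marginal likelihood of the evidence = 0.41466.
P(program parameter change | evidence) ≈ 0.056916 / 0.41466 ≈ 0.137
P(operator setup error | evidence) ≈ 0.00912 / 0.41466 ≈ 0.022
P(contamination | evidence) ≈ 0.004284 / 0.41466 ≈ 0.010
P(mold flash | evidence) ≈ 0.34434 / 0.41466 ≈ 0.830
The largest is 0.830, so mold flash is most probable.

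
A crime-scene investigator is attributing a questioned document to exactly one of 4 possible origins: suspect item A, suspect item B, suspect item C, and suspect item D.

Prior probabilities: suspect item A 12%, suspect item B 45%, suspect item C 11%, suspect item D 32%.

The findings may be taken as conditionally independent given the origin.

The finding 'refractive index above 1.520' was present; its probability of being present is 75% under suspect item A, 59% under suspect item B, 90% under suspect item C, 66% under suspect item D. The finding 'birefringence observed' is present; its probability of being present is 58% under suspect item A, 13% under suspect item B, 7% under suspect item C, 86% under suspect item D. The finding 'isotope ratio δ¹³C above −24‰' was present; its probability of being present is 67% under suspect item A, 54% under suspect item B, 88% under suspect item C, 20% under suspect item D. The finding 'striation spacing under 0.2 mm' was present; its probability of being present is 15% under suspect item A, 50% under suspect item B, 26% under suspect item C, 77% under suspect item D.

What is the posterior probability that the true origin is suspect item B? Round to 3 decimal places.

For each hypothesis, the unnormalized posterior weight is prior × product of the finding likelihoods:
  suspect item A: 0.12 × 0.75 × 0.58 × 0.67 × 0.15 = 0.0052461
  suspect item B: 0.45 × 0.59 × 0.13 × 0.54 × 0.50 = 0.0093191
  suspect item C: 0.11 × 0.90 × 0.07 × 0.88 × 0.26 = 0.0015856
  suspect item D: 0.32 × 0.66 × 0.86 × 0.20 × 0.77 = 0.027971
The unnormalized weights sum to 0.044122.
P(suspect item B | evidence) = 0.0093191 / 0.044122 ≈ 0.211.

0.211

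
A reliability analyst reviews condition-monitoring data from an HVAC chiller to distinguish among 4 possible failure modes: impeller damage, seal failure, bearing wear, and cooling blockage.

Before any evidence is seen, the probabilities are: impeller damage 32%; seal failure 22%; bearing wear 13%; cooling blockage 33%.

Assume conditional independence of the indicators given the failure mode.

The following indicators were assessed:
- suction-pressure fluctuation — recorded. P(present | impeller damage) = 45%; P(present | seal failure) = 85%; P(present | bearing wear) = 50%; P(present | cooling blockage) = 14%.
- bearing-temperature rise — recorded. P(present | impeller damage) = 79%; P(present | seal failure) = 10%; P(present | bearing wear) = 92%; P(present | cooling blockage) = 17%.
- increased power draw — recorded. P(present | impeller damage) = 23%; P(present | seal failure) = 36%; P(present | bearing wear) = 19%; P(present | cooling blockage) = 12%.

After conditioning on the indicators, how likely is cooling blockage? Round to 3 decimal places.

By Bayes' rule with conditional independence, the unnormalized weight for each hypothesis is prior × ∏ likelihoods:
  impeller damage: 0.32 × 0.45 × 0.79 × 0.23 = 0.026165
  seal failure: 0.22 × 0.85 × 0.10 × 0.36 = 0.006732
  bearing wear: 0.13 × 0.50 × 0.92 × 0.19 = 0.011362
  cooling blockage: 0.33 × 0.14 × 0.17 × 0.12 = 0.00094248
Marginal likelihood of the evidence = 0.045201.
P(cooling blockage | evidence) = 0.00094248 / 0.045201 ≈ 0.021.

0.021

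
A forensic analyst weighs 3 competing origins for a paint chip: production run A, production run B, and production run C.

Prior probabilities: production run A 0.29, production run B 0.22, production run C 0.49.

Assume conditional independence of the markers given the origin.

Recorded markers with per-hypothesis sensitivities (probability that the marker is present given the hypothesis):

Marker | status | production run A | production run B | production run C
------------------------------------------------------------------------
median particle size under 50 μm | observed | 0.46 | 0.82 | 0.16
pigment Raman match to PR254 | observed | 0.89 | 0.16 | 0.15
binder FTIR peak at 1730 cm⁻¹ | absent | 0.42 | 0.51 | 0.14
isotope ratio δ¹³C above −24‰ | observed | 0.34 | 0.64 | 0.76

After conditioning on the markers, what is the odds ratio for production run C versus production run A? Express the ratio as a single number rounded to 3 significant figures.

0.328

Unnormalized posterior weight (prior times the marker likelihoods) for each of the two hypotheses (using 1 − P(present | H) for each absent marker):
  production run C: 0.49 × 0.16 × 0.15 × (1 − 0.14) × 0.76 = 0.0076863
  production run A: 0.29 × 0.46 × 0.89 × (1 − 0.42) × 0.34 = 0.023413
Odds(production run C : production run A) = 0.0076863 / 0.023413 ≈ 0.328.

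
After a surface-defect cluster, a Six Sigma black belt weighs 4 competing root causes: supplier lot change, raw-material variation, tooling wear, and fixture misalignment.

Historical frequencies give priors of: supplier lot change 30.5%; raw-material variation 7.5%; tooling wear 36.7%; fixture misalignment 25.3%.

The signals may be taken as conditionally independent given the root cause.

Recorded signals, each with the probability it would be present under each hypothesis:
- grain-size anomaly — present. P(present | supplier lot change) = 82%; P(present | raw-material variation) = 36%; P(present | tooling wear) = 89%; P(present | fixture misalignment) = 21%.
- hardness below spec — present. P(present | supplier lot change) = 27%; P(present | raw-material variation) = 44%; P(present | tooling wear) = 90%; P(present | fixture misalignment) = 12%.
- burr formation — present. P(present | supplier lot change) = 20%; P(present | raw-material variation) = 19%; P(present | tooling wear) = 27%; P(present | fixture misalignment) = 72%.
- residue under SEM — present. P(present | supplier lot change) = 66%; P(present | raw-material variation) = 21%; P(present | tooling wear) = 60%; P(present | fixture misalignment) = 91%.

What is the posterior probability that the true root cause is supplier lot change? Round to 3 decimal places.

By Bayes' rule with conditional independence, the unnormalized weight for each hypothesis is prior × ∏ likelihoods:
  supplier lot change: 0.305 × 0.82 × 0.27 × 0.20 × 0.66 = 0.0089136
  raw-material variation: 0.075 × 0.36 × 0.44 × 0.19 × 0.21 = 0.00047401
  tooling wear: 0.367 × 0.89 × 0.90 × 0.27 × 0.60 = 0.047623
  fixture misalignment: 0.253 × 0.21 × 0.12 × 0.72 × 0.91 = 0.0041773
Marginal likelihood of the evidence = 0.061188.
P(supplier lot change | evidence) = 0.0089136 / 0.061188 ≈ 0.146.

0.146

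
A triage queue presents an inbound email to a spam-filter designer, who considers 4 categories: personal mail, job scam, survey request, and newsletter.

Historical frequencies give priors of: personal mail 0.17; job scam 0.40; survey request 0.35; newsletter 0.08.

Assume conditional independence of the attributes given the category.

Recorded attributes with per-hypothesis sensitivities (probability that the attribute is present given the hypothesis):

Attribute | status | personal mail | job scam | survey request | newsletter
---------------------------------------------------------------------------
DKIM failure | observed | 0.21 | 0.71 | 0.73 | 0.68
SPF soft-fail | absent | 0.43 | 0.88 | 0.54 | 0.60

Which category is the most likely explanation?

Multiply each prior by the joint likelihood of the attribute pattern (using 1 − P(present | H) for each absent attribute):
  personal mail: 0.17 × 0.21 × (1 − 0.43) = 0.020349
  job scam: 0.40 × 0.71 × (1 − 0.88) = 0.03408
  survey request: 0.35 × 0.73 × (1 − 0.54) = 0.11753
  newsletter: 0.08 × 0.68 × (1 − 0.60) = 0.02176
Marginal likelihood of the evidence = 0.19372.
P(personal mail | evidence) ≈ 0.020349 / 0.19372 ≈ 0.105
P(job scam | evidence) ≈ 0.03408 / 0.19372 ≈ 0.176
P(survey request | evidence) ≈ 0.11753 / 0.19372 ≈ 0.607
P(newsletter | evidence) ≈ 0.02176 / 0.19372 ≈ 0.112
The largest is 0.607, so survey request is most probable.

survey request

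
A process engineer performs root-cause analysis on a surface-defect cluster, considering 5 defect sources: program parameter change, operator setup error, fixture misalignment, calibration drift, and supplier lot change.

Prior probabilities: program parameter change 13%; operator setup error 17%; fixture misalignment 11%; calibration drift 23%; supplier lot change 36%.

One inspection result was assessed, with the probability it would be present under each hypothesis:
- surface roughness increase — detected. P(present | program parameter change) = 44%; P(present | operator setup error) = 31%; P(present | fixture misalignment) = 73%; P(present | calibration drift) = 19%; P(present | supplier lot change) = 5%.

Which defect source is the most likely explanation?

fixture misalignment

Multiply each prior by the likelihood of the inspection result:
  program parameter change: 0.13 × 0.44 = 0.0572
  operator setup error: 0.17 × 0.31 = 0.0527
  fixture misalignment: 0.11 × 0.73 = 0.0803
  calibration drift: 0.23 × 0.19 = 0.0437
  supplier lot change: 0.36 × 0.05 = 0.018
Marginal likelihood of the evidence = 0.2519.
P(program parameter change | evidence) ≈ 0.0572 / 0.2519 ≈ 0.227
P(operator setup error | evidence) ≈ 0.0527 / 0.2519 ≈ 0.209
P(fixture misalignment | evidence) ≈ 0.0803 / 0.2519 ≈ 0.319
P(calibration drift | evidence) ≈ 0.0437 / 0.2519 ≈ 0.173
P(supplier lot change | evidence) ≈ 0.018 / 0.2519 ≈ 0.071
The largest is 0.319, so fixture misalignment is most probable.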